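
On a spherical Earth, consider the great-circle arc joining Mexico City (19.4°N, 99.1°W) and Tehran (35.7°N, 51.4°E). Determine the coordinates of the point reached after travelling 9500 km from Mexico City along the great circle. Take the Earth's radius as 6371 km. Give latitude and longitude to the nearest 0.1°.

≈ (59.8°N, 16.8°E)

Convert each endpoint to a unit vector on the sphere (x = cos φ cos λ, y = cos φ sin λ, z = sin φ).
The central angle between the endpoints is δ = arccos(p₁·p₂) ≈ 2.063 rad (118.2°). The total great-circle distance is δ·R ≈ 2.063 × 6371 ≈ 13145 km, so the target fraction is f = 9500/13145 ≈ 0.723.
Interpolate at f ≈ 0.723 with slerp weights a = sin((1−f)δ)/sin δ ≈ 0.614, b = sin(fδ)/sin δ ≈ 1.131.
p = a·p₁ + b·p₂ ≈ (0.481, 0.146, 0.864); φ = arcsin(p_z) ≈ 59.80°, λ = atan2(p_y, p_x) ≈ 16.83°.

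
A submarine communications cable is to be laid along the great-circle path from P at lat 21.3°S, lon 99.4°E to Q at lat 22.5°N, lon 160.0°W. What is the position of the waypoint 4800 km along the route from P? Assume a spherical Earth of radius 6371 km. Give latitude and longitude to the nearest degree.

≈ lat 4°S, lon 140°E

From cos δ = sin φ₁ sin φ₂ + cos φ₁ cos φ₂ cos Δλ, the central angle is δ ≈ 1.873 rad (107.3°). The total great-circle distance is δ·R ≈ 1.873 × 6371 ≈ 11931 km, so the target fraction is f = 4800/11931 ≈ 0.402.
Interpolate at f ≈ 0.402 with slerp weights a = sin((1−f)δ)/sin δ ≈ 0.942, b = sin(fδ)/sin δ ≈ 0.717.
p = a·p₁ + b·p₂ ≈ (-0.765, 0.640, -0.068); φ = arcsin(p_z) ≈ -3.91°, λ = atan2(p_y, p_x) ≈ 140.11°.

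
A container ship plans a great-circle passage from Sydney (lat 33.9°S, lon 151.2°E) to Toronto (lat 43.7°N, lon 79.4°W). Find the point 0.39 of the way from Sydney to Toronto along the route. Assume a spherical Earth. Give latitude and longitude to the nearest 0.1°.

≈ lat 0.6°N, lon 163.7°W

Convert each endpoint to a unit vector on the sphere (x = cos φ cos λ, y = cos φ sin λ, z = sin φ).
The central angle between the endpoints is δ = arccos(p₁·p₂) ≈ 2.444 rad (140.0°).
Interpolate at f = 0.39 with slerp weights a = sin((1−f)δ)/sin δ ≈ 1.551, b = sin(fδ)/sin δ ≈ 1.269.
p = a·p₁ + b·p₂ ≈ (-0.960, -0.281, 0.011); φ = arcsin(p_z) ≈ 0.65°, λ = atan2(p_y, p_x) ≈ -163.66°.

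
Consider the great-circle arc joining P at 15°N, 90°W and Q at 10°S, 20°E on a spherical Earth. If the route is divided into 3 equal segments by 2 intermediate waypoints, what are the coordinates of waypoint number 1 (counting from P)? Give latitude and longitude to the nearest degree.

From cos δ = sin φ₁ sin φ₂ + cos φ₁ cos φ₂ cos Δλ, the central angle is δ ≈ 1.950 rad (111.7°).
Interpolate at f = 1/3 with slerp weights a = sin((1−f)δ)/sin δ ≈ 1.037, b = sin(fδ)/sin δ ≈ 0.652.
p = a·p₁ + b·p₂ ≈ (0.603, -0.783, 0.155); φ = arcsin(p_z) ≈ 8.94°, λ = atan2(p_y, p_x) ≈ -52.39°.

≈ 9°N, 52°W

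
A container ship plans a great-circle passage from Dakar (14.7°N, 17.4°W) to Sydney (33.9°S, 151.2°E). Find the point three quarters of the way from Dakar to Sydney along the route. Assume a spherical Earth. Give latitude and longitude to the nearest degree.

≈ 62°S, 107°E

The haversine formula gives a central angle δ ≈ 2.761 rad (158.2°) between the endpoints.
Interpolate at f = 3/4 with slerp weights a = sin((1−f)δ)/sin δ ≈ 1.715, b = sin(fδ)/sin δ ≈ 2.364.
p = a·p₁ + b·p₂ ≈ (-0.136, 0.449, -0.883); φ = arcsin(p_z) ≈ -62.02°, λ = atan2(p_y, p_x) ≈ 106.86°.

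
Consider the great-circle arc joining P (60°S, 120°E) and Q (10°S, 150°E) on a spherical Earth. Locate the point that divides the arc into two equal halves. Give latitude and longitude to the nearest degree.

≈ (36°S, 140°E)

Convert each endpoint to a unit vector on the sphere (x = cos φ cos λ, y = cos φ sin λ, z = sin φ).
The central angle between the endpoints is δ = arccos(p₁·p₂) ≈ 0.956 rad (54.8°).
Interpolate at f = 1/2 with slerp weights a = sin((1−f)δ)/sin δ ≈ 0.563, b = sin(fδ)/sin δ ≈ 0.563.
p = a·p₁ + b·p₂ ≈ (-0.621, 0.521, -0.585); φ = arcsin(p_z) ≈ -35.83°, λ = atan2(p_y, p_x) ≈ 140.00°.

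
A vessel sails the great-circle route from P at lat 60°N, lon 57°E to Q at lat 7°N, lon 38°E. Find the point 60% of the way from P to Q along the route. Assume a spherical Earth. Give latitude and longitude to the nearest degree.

≈ lat 28°N, lon 43°E

Write both endpoints as unit vectors p₁, p₂ with components (cos φ cos λ, cos φ sin λ, sin φ).
The central angle between the endpoints is δ = arccos(p₁·p₂) ≈ 0.958 rad (54.9°).
Interpolate at f = 0.60 with slerp weights a = sin((1−f)δ)/sin δ ≈ 0.457, b = sin(fδ)/sin δ ≈ 0.665.
p = a·p₁ + b·p₂ ≈ (0.644, 0.598, 0.477); φ = arcsin(p_z) ≈ 28.48°, λ = atan2(p_y, p_x) ≈ 42.86°.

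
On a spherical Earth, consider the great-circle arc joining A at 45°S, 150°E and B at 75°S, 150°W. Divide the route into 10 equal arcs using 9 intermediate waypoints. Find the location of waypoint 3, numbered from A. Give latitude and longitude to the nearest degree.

≈ 56°S, 157°E

The haversine formula gives a central angle δ ≈ 0.685 rad (39.2°) between the endpoints.
Interpolate at f = 3/10 with slerp weights a = sin((1−f)δ)/sin δ ≈ 0.729, b = sin(fδ)/sin δ ≈ 0.323.
p = a·p₁ + b·p₂ ≈ (-0.519, 0.216, -0.827); φ = arcsin(p_z) ≈ -55.81°, λ = atan2(p_y, p_x) ≈ 157.39°.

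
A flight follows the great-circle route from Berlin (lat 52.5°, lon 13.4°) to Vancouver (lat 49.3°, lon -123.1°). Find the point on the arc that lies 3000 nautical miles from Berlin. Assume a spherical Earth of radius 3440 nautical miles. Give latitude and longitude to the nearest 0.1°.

≈ lat 67.1°, lon -98.3°

The haversine formula gives a central angle δ ≈ 1.252 rad (71.7°) between the endpoints. The total great-circle distance is δ·R ≈ 1.252 × 3440 ≈ 4307 nmi, so the target fraction is f = 3000/4307 ≈ 0.697.
Interpolate at f ≈ 0.697 with slerp weights a = sin((1−f)δ)/sin δ ≈ 0.390, b = sin(fδ)/sin δ ≈ 0.806.
p = a·p₁ + b·p₂ ≈ (-0.056, -0.385, 0.921); φ = arcsin(p_z) ≈ 67.08°, λ = atan2(p_y, p_x) ≈ -98.26°.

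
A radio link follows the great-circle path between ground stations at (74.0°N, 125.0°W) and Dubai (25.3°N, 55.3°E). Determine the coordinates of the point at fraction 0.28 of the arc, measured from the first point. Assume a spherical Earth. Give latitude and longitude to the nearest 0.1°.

≈ (83.4°N, 55.9°E)

Convert each endpoint to a unit vector on the sphere (x = cos φ cos λ, y = cos φ sin λ, z = sin φ).
The central angle between the endpoints is δ = arccos(p₁·p₂) ≈ 1.408 rad (80.7°).
Interpolate at f = 0.28 with slerp weights a = sin((1−f)δ)/sin δ ≈ 0.860, b = sin(fδ)/sin δ ≈ 0.389.
p = a·p₁ + b·p₂ ≈ (0.064, 0.095, 0.993); φ = arcsin(p_z) ≈ 83.40°, λ = atan2(p_y, p_x) ≈ 55.92°.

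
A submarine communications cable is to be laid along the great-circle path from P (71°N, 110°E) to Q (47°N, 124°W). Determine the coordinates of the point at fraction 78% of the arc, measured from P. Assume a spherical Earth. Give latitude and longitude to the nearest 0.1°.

≈ (58.5°N, 131.4°W)

Write both endpoints as unit vectors p₁, p₂ with components (cos φ cos λ, cos φ sin λ, sin φ).
The central angle between the endpoints is δ = arccos(p₁·p₂) ≈ 0.975 rad (55.9°).
Interpolate at f = 0.78 with slerp weights a = sin((1−f)δ)/sin δ ≈ 0.257, b = sin(fδ)/sin δ ≈ 0.833.
p = a·p₁ + b·p₂ ≈ (-0.346, -0.392, 0.852); φ = arcsin(p_z) ≈ 58.46°, λ = atan2(p_y, p_x) ≈ -131.44°.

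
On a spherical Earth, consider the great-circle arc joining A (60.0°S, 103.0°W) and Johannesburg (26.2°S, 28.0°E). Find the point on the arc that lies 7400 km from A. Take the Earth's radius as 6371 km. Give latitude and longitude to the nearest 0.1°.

Convert each endpoint to a unit vector on the sphere (x = cos φ cos λ, y = cos φ sin λ, z = sin φ).
The central angle between the endpoints is δ = arccos(p₁·p₂) ≈ 1.483 rad (84.9°). The total great-circle distance is δ·R ≈ 1.483 × 6371 ≈ 9446 km, so the target fraction is f = 7400/9446 ≈ 0.783.
Interpolate at f ≈ 0.783 with slerp weights a = sin((1−f)δ)/sin δ ≈ 0.317, b = sin(fδ)/sin δ ≈ 0.921.
p = a·p₁ + b·p₂ ≈ (0.694, 0.234, -0.681); φ = arcsin(p_z) ≈ -42.93°, λ = atan2(p_y, p_x) ≈ 18.60°.

≈ (42.9°S, 18.6°E)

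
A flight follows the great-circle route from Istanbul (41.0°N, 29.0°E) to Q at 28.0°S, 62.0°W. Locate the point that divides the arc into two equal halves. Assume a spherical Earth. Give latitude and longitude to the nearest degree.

≈ 9°N, 21°W

Convert each endpoint to a unit vector on the sphere (x = cos φ cos λ, y = cos φ sin λ, z = sin φ).
The central angle between the endpoints is δ = arccos(p₁·p₂) ≈ 1.896 rad (108.6°).
Interpolate at f = 1/2 with slerp weights a = sin((1−f)δ)/sin δ ≈ 0.857, b = sin(fδ)/sin δ ≈ 0.857.
p = a·p₁ + b·p₂ ≈ (0.921, -0.355, 0.160); φ = arcsin(p_z) ≈ 9.20°, λ = atan2(p_y, p_x) ≈ -21.06°.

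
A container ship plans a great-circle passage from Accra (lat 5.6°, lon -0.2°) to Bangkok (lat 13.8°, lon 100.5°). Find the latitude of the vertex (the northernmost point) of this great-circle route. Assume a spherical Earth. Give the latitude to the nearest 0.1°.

The great circle lies in the plane with unit normal n̂ = (p₁ × p₂)/|p₁ × p₂|.
Here n̂_z ≈ +0.961; the vertex latitude is φ_max = arccos|n̂_z| ≈ 16.0°.
Check via Clairaut: cos φ_max = |cos φ₁| · sin C = cos(5.6°)·sin(75.0°) ≈ 0.961, again giving ≈ 16.0°.

≈ 16.0°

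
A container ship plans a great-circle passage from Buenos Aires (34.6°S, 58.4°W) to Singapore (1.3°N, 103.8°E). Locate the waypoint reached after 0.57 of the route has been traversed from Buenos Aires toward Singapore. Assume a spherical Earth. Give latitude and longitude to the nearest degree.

≈ 52°S, 67°E

The haversine formula gives a central angle δ ≈ 2.492 rad (142.8°) between the endpoints.
Interpolate at f = 0.57 with slerp weights a = sin((1−f)δ)/sin δ ≈ 1.452, b = sin(fδ)/sin δ ≈ 1.635.
p = a·p₁ + b·p₂ ≈ (0.236, 0.569, -0.787); φ = arcsin(p_z) ≈ -51.93°, λ = atan2(p_y, p_x) ≈ 67.47°.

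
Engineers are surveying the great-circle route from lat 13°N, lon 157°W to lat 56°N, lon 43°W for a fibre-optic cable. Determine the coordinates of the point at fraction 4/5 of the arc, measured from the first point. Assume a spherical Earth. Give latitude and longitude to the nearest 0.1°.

≈ lat 60.1°N, lon 77.3°W

Write both endpoints as unit vectors p₁, p₂ with components (cos φ cos λ, cos φ sin λ, sin φ).
The central angle between the endpoints is δ = arccos(p₁·p₂) ≈ 1.606 rad (92.0°).
Interpolate at f = 4/5 with slerp weights a = sin((1−f)δ)/sin δ ≈ 0.316, b = sin(fδ)/sin δ ≈ 0.960.
p = a·p₁ + b·p₂ ≈ (0.109, -0.486, 0.867); φ = arcsin(p_z) ≈ 60.10°, λ = atan2(p_y, p_x) ≈ -77.34°.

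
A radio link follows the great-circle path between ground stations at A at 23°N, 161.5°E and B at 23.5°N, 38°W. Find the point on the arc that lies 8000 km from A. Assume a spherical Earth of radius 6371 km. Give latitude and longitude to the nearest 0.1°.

Convert each endpoint to a unit vector on the sphere (x = cos φ cos λ, y = cos φ sin λ, z = sin φ).
The central angle between the endpoints is δ = arccos(p₁·p₂) ≈ 2.265 rad (129.8°). The total great-circle distance is δ·R ≈ 2.265 × 6371 ≈ 14432 km, so the target fraction is f = 8000/14432 ≈ 0.554.
Interpolate at f ≈ 0.554 with slerp weights a = sin((1−f)δ)/sin δ ≈ 1.102, b = sin(fδ)/sin δ ≈ 1.237.
p = a·p₁ + b·p₂ ≈ (-0.068, -0.377, 0.924); φ = arcsin(p_z) ≈ 67.49°, λ = atan2(p_y, p_x) ≈ -100.17°.

≈ 67.5°N, 100.2°W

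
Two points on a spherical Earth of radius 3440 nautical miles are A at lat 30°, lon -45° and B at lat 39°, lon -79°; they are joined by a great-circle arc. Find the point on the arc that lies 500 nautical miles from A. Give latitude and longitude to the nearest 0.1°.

Write both endpoints as unit vectors p₁, p₂ with components (cos φ cos λ, cos φ sin λ, sin φ).
The central angle between the endpoints is δ = arccos(p₁·p₂) ≈ 0.510 rad (29.2°). The total great-circle distance is δ·R ≈ 0.510 × 3440 ≈ 1755 nmi, so the target fraction is f = 500/1755 ≈ 0.285.
Interpolate at f ≈ 0.285 with slerp weights a = sin((1−f)δ)/sin δ ≈ 0.731, b = sin(fδ)/sin δ ≈ 0.297.
p = a·p₁ + b·p₂ ≈ (0.491, -0.674, 0.552); φ = arcsin(p_z) ≈ 33.50°, λ = atan2(p_y, p_x) ≈ -53.89°.

≈ lat 33.5°, lon -53.9°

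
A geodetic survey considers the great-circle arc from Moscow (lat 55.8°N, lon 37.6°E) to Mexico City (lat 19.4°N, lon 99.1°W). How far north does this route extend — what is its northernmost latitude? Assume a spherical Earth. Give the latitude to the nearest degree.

≈ 69°N

The great circle lies in the plane with unit normal n̂ = (p₁ × p₂)/|p₁ × p₂|.
Here n̂_z ≈ -0.366; the vertex latitude is φ_max = arccos|n̂_z| ≈ 68.5°.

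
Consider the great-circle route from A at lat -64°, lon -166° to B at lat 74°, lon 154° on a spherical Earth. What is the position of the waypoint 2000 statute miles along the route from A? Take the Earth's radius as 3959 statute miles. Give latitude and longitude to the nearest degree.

Write both endpoints as unit vectors p₁, p₂ with components (cos φ cos λ, cos φ sin λ, sin φ).
The central angle between the endpoints is δ = arccos(p₁·p₂) ≈ 2.452 rad (140.5°). The total great-circle distance is δ·R ≈ 2.452 × 3959 ≈ 9707 mi, so the target fraction is f = 2000/9707 ≈ 0.206.
Interpolate at f ≈ 0.206 with slerp weights a = sin((1−f)δ)/sin δ ≈ 1.462, b = sin(fδ)/sin δ ≈ 0.761.
p = a·p₁ + b·p₂ ≈ (-0.810, -0.063, -0.583); φ = arcsin(p_z) ≈ -35.64°, λ = atan2(p_y, p_x) ≈ -175.54°.

≈ lat -36°, lon -176°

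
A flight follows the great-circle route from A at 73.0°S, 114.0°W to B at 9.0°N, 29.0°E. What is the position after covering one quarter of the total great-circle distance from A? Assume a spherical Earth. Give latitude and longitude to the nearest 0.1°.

≈ 71.6°S, 8.0°W

Convert each endpoint to a unit vector on the sphere (x = cos φ cos λ, y = cos φ sin λ, z = sin φ).
The central angle between the endpoints is δ = arccos(p₁·p₂) ≈ 1.961 rad (112.3°).
Interpolate at f = 1/4 with slerp weights a = sin((1−f)δ)/sin δ ≈ 1.076, b = sin(fδ)/sin δ ≈ 0.509.
p = a·p₁ + b·p₂ ≈ (0.312, -0.044, -0.949); φ = arcsin(p_z) ≈ -71.65°, λ = atan2(p_y, p_x) ≈ -7.96°.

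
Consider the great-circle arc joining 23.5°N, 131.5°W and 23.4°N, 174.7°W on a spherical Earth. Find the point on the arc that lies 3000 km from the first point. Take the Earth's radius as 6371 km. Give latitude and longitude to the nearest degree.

≈ 25°N, 161°W

The haversine formula gives a central angle δ ≈ 0.689 rad (39.5°) between the endpoints. The total great-circle distance is δ·R ≈ 0.689 × 6371 ≈ 4390 km, so the target fraction is f = 3000/4390 ≈ 0.683.
Interpolate at f ≈ 0.683 with slerp weights a = sin((1−f)δ)/sin δ ≈ 0.340, b = sin(fδ)/sin δ ≈ 0.714.
p = a·p₁ + b·p₂ ≈ (-0.859, -0.294, 0.419); φ = arcsin(p_z) ≈ 24.78°, λ = atan2(p_y, p_x) ≈ -161.09°.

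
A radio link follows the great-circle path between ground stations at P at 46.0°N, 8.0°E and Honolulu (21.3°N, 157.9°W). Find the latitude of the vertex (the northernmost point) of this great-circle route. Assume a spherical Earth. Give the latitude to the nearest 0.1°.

≈ 80.2°N

The great circle lies in the plane with unit normal n̂ = (p₁ × p₂)/|p₁ × p₂|.
Here n̂_z ≈ -0.169; the vertex latitude is φ_max = arccos|n̂_z| ≈ 80.2°.
Check via Clairaut: cos φ_max = |cos φ₁| · sin C = cos(46.0°)·sin(14.1°) ≈ 0.169, again giving ≈ 80.2°.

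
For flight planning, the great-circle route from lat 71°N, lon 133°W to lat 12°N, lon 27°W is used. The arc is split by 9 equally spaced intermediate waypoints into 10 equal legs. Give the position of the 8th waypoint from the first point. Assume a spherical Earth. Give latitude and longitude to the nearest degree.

≈ lat 28°N, lon 33°W

From cos δ = sin φ₁ sin φ₂ + cos φ₁ cos φ₂ cos Δλ, the central angle is δ ≈ 1.462 rad (83.8°).
Interpolate at f = 8/10 with slerp weights a = sin((1−f)δ)/sin δ ≈ 0.290, b = sin(fδ)/sin δ ≈ 0.926.
p = a·p₁ + b·p₂ ≈ (0.743, -0.480, 0.467); φ = arcsin(p_z) ≈ 27.82°, λ = atan2(p_y, p_x) ≈ -32.89°.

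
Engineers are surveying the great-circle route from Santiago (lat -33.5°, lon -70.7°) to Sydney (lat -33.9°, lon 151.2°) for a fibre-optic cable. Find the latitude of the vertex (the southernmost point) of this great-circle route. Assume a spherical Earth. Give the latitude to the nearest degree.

The great circle lies in the plane with unit normal n̂ = (p₁ × p₂)/|p₁ × p₂|.
Here n̂_z ≈ -0.472; the vertex latitude is φ_max = arccos|n̂_z| ≈ 61.8°.
Check via Clairaut: cos φ_max = |cos φ₁| · sin C = cos(33.5°)·sin(145.5°) ≈ 0.472, again giving ≈ 61.8°.

≈ -62°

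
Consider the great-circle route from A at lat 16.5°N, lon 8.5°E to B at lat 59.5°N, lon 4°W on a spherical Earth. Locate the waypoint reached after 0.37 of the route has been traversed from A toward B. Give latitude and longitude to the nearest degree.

≈ lat 33°N, lon 5°E

Write both endpoints as unit vectors p₁, p₂ with components (cos φ cos λ, cos φ sin λ, sin φ).
The central angle between the endpoints is δ = arccos(p₁·p₂) ≈ 0.767 rad (44.0°).
Interpolate at f = 0.37 with slerp weights a = sin((1−f)δ)/sin δ ≈ 0.670, b = sin(fδ)/sin δ ≈ 0.403.
p = a·p₁ + b·p₂ ≈ (0.839, 0.081, 0.538); φ = arcsin(p_z) ≈ 32.54°, λ = atan2(p_y, p_x) ≈ 5.49°.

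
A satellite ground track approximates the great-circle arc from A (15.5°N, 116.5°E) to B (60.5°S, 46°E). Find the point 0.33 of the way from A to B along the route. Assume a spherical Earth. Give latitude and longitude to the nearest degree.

≈ (12°S, 102°E)

From cos δ = sin φ₁ sin φ₂ + cos φ₁ cos φ₂ cos Δλ, the central angle is δ ≈ 1.645 rad (94.3°).
Interpolate at f = 0.33 with slerp weights a = sin((1−f)δ)/sin δ ≈ 0.895, b = sin(fδ)/sin δ ≈ 0.518.
p = a·p₁ + b·p₂ ≈ (-0.207, 0.955, -0.212); φ = arcsin(p_z) ≈ -12.23°, λ = atan2(p_y, p_x) ≈ 102.26°.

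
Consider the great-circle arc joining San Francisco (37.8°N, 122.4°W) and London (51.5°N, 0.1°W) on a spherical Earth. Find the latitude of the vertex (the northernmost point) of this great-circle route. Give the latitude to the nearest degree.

≈ 65°N

The great circle lies in the plane with unit normal n̂ = (p₁ × p₂)/|p₁ × p₂|.
Here n̂_z ≈ +0.426; the vertex latitude is φ_max = arccos|n̂_z| ≈ 64.8°.
Check via Clairaut: cos φ_max = |cos φ₁| · sin C = cos(37.8°)·sin(32.6°) ≈ 0.426, again giving ≈ 64.8°.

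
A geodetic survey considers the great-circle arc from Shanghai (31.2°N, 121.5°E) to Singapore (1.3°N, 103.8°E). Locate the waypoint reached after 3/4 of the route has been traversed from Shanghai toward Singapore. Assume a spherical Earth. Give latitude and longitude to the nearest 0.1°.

≈ 8.9°N, 107.8°E

Convert each endpoint to a unit vector on the sphere (x = cos φ cos λ, y = cos φ sin λ, z = sin φ).
The central angle between the endpoints is δ = arccos(p₁·p₂) ≈ 0.598 rad (34.3°).
Interpolate at f = 3/4 with slerp weights a = sin((1−f)δ)/sin δ ≈ 0.265, b = sin(fδ)/sin δ ≈ 0.770.
p = a·p₁ + b·p₂ ≈ (-0.302, 0.941, 0.155); φ = arcsin(p_z) ≈ 8.89°, λ = atan2(p_y, p_x) ≈ 107.79°.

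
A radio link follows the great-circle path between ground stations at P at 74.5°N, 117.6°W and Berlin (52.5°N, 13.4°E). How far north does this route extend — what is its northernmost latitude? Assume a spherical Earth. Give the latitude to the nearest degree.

The great circle lies in the plane with unit normal n̂ = (p₁ × p₂)/|p₁ × p₂|.
Here n̂_z ≈ +0.163; the vertex latitude is φ_max = arccos|n̂_z| ≈ 80.6°.

≈ 81°N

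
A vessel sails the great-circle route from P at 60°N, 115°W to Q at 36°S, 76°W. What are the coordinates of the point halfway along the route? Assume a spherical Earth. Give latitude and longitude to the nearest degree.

From cos δ = sin φ₁ sin φ₂ + cos φ₁ cos φ₂ cos Δλ, the central angle is δ ≈ 1.767 rad (101.2°).
Interpolate at f = 1/2 with slerp weights a = sin((1−f)δ)/sin δ ≈ 0.788, b = sin(fδ)/sin δ ≈ 0.788.
p = a·p₁ + b·p₂ ≈ (-0.012, -0.976, 0.219); φ = arcsin(p_z) ≈ 12.66°, λ = atan2(p_y, p_x) ≈ -90.72°.

≈ 13°N, 91°W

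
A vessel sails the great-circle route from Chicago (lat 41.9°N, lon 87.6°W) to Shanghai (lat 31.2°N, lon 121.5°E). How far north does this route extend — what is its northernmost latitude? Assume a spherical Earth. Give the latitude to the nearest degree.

The great circle lies in the plane with unit normal n̂ = (p₁ × p₂)/|p₁ × p₂|.
Here n̂_z ≈ -0.317; the vertex latitude is φ_max = arccos|n̂_z| ≈ 71.5°.

≈ 72°N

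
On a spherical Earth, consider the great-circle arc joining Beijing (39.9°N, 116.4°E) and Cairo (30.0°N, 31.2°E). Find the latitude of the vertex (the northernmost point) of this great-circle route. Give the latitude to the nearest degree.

≈ 44°N

The great circle lies in the plane with unit normal n̂ = (p₁ × p₂)/|p₁ × p₂|.
Here n̂_z ≈ -0.715; the vertex latitude is φ_max = arccos|n̂_z| ≈ 44.4°.
Check via Clairaut: cos φ_max = |cos φ₁| · sin C = cos(39.9°)·sin(68.7°) ≈ 0.715, again giving ≈ 44.4°.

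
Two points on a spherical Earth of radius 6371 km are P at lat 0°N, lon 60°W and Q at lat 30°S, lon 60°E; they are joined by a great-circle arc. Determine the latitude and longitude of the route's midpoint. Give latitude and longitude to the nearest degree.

Convert each endpoint to a unit vector on the sphere (x = cos φ cos λ, y = cos φ sin λ, z = sin φ).
The central angle between the endpoints is δ = arccos(p₁·p₂) ≈ 2.019 rad (115.7°).
Interpolate at f = 1/2 with slerp weights a = sin((1−f)δ)/sin δ ≈ 0.939, b = sin(fδ)/sin δ ≈ 0.939.
p = a·p₁ + b·p₂ ≈ (0.876, -0.109, -0.470); φ = arcsin(p_z) ≈ -28.00°, λ = atan2(p_y, p_x) ≈ -7.09°.

≈ lat 28°S, lon 7°W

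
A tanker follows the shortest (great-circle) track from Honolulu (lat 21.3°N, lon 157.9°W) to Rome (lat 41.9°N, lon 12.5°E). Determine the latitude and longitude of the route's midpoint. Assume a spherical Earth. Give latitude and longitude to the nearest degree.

Convert each endpoint to a unit vector on the sphere (x = cos φ cos λ, y = cos φ sin λ, z = sin φ).
The central angle between the endpoints is δ = arccos(p₁·p₂) ≈ 2.028 rad (116.2°).
Interpolate at f = 1/2 with slerp weights a = sin((1−f)δ)/sin δ ≈ 0.946, b = sin(fδ)/sin δ ≈ 0.946.
p = a·p₁ + b·p₂ ≈ (-0.129, -0.179, 0.975); φ = arcsin(p_z) ≈ 77.24°, λ = atan2(p_y, p_x) ≈ -125.79°.

≈ lat 77°N, lon 126°W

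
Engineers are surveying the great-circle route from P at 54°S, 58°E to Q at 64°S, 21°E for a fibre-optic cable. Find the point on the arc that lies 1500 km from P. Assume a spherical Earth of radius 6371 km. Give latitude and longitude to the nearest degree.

The haversine formula gives a central angle δ ≈ 0.368 rad (21.1°) between the endpoints. The total great-circle distance is δ·R ≈ 0.368 × 6371 ≈ 2347 km, so the target fraction is f = 1500/2347 ≈ 0.639.
Interpolate at f ≈ 0.639 with slerp weights a = sin((1−f)δ)/sin δ ≈ 0.368, b = sin(fδ)/sin δ ≈ 0.648.
p = a·p₁ + b·p₂ ≈ (0.380, 0.285, -0.880); φ = arcsin(p_z) ≈ -61.64°, λ = atan2(p_y, p_x) ≈ 36.91°.

≈ 62°S, 37°E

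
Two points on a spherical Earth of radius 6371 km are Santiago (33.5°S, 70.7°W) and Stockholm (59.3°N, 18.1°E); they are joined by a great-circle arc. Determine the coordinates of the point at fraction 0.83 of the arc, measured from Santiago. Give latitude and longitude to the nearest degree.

≈ (49°N, 11°W)

Write both endpoints as unit vectors p₁, p₂ with components (cos φ cos λ, cos φ sin λ, sin φ).
The central angle between the endpoints is δ = arccos(p₁·p₂) ≈ 2.055 rad (117.8°).
Interpolate at f = 0.83 with slerp weights a = sin((1−f)δ)/sin δ ≈ 0.387, b = sin(fδ)/sin δ ≈ 1.120.
p = a·p₁ + b·p₂ ≈ (0.650, -0.127, 0.749); φ = arcsin(p_z) ≈ 48.53°, λ = atan2(p_y, p_x) ≈ -11.04°.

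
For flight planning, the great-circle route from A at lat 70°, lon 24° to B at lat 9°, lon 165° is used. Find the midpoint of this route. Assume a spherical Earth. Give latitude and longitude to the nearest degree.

From cos δ = sin φ₁ sin φ₂ + cos φ₁ cos φ₂ cos Δλ, the central angle is δ ≈ 1.687 rad (96.6°).
Interpolate at f = 1/2 with slerp weights a = sin((1−f)δ)/sin δ ≈ 0.752, b = sin(fδ)/sin δ ≈ 0.752.
p = a·p₁ + b·p₂ ≈ (-0.482, 0.297, 0.824); φ = arcsin(p_z) ≈ 55.50°, λ = atan2(p_y, p_x) ≈ 148.40°.

≈ lat 56°, lon 148°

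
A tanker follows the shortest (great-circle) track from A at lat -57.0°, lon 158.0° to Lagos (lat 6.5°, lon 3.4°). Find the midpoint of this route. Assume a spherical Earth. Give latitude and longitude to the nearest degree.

From cos δ = sin φ₁ sin φ₂ + cos φ₁ cos φ₂ cos Δλ, the central angle is δ ≈ 2.194 rad (125.7°).
Interpolate at f = 1/2 with slerp weights a = sin((1−f)δ)/sin δ ≈ 1.096, b = sin(fδ)/sin δ ≈ 1.096.
p = a·p₁ + b·p₂ ≈ (0.534, 0.288, -0.795); φ = arcsin(p_z) ≈ -52.67°, λ = atan2(p_y, p_x) ≈ 28.37°.

≈ lat -53°, lon 28°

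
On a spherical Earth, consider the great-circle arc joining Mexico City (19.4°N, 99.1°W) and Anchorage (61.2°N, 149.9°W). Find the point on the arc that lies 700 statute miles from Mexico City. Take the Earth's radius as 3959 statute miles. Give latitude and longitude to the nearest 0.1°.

The haversine formula gives a central angle δ ≈ 0.954 rad (54.7°) between the endpoints. The total great-circle distance is δ·R ≈ 0.954 × 3959 ≈ 3778 mi, so the target fraction is f = 700/3778 ≈ 0.185.
Interpolate at f ≈ 0.185 with slerp weights a = sin((1−f)δ)/sin δ ≈ 0.860, b = sin(fδ)/sin δ ≈ 0.216.
p = a·p₁ + b·p₂ ≈ (-0.218, -0.853, 0.474); φ = arcsin(p_z) ≈ 28.33°, λ = atan2(p_y, p_x) ≈ -104.35°.

≈ 28.3°N, 104.3°W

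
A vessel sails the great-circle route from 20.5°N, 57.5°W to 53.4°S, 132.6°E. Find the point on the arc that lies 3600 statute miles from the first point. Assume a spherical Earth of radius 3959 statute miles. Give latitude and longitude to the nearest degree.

≈ 31°S, 67°W

Convert each endpoint to a unit vector on the sphere (x = cos φ cos λ, y = cos φ sin λ, z = sin φ).
The central angle between the endpoints is δ = arccos(p₁·p₂) ≈ 2.552 rad (146.2°). The total great-circle distance is δ·R ≈ 2.552 × 3959 ≈ 10102 mi, so the target fraction is f = 3600/10102 ≈ 0.356.
Interpolate at f ≈ 0.356 with slerp weights a = sin((1−f)δ)/sin δ ≈ 1.793, b = sin(fδ)/sin δ ≈ 1.418.
p = a·p₁ + b·p₂ ≈ (0.330, -0.794, -0.511); φ = arcsin(p_z) ≈ -30.72°, λ = atan2(p_y, p_x) ≈ -67.43°.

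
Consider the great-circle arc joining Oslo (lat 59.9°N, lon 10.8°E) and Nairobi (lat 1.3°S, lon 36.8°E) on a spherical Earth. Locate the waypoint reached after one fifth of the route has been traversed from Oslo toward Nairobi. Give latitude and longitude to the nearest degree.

The haversine formula gives a central angle δ ≈ 1.125 rad (64.5°) between the endpoints.
Interpolate at f = 1/5 with slerp weights a = sin((1−f)δ)/sin δ ≈ 0.868, b = sin(fδ)/sin δ ≈ 0.247.
p = a·p₁ + b·p₂ ≈ (0.626, 0.230, 0.746); φ = arcsin(p_z) ≈ 48.20°, λ = atan2(p_y, p_x) ≈ 20.16°.

≈ lat 48°N, lon 20°E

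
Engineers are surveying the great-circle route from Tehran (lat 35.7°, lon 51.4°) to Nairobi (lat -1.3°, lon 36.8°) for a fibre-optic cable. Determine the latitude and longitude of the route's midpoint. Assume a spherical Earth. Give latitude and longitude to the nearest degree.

≈ lat 17°, lon 43°

Convert each endpoint to a unit vector on the sphere (x = cos φ cos λ, y = cos φ sin λ, z = sin φ).
The central angle between the endpoints is δ = arccos(p₁·p₂) ≈ 0.688 rad (39.4°).
Interpolate at f = 1/2 with slerp weights a = sin((1−f)δ)/sin δ ≈ 0.531, b = sin(fδ)/sin δ ≈ 0.531.
p = a·p₁ + b·p₂ ≈ (0.694, 0.655, 0.298); φ = arcsin(p_z) ≈ 17.33°, λ = atan2(p_y, p_x) ≈ 43.34°.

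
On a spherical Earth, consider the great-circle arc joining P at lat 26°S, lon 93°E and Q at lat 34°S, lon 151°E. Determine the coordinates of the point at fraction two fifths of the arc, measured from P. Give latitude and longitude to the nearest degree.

Write both endpoints as unit vectors p₁, p₂ with components (cos φ cos λ, cos φ sin λ, sin φ).
The central angle between the endpoints is δ = arccos(p₁·p₂) ≈ 0.876 rad (50.2°).
Interpolate at f = 2/5 with slerp weights a = sin((1−f)δ)/sin δ ≈ 0.653, b = sin(fδ)/sin δ ≈ 0.447.
p = a·p₁ + b·p₂ ≈ (-0.355, 0.766, -0.536); φ = arcsin(p_z) ≈ -32.43°, λ = atan2(p_y, p_x) ≈ 114.85°.

≈ lat 32°S, lon 115°E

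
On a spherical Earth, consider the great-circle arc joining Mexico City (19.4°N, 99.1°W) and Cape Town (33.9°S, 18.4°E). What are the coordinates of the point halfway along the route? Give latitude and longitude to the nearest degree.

Convert each endpoint to a unit vector on the sphere (x = cos φ cos λ, y = cos φ sin λ, z = sin φ).
The central angle between the endpoints is δ = arccos(p₁·p₂) ≈ 2.149 rad (123.1°).
Interpolate at f = 1/2 with slerp weights a = sin((1−f)δ)/sin δ ≈ 1.050, b = sin(fδ)/sin δ ≈ 1.050.
p = a·p₁ + b·p₂ ≈ (0.671, -0.703, -0.237); φ = arcsin(p_z) ≈ -13.71°, λ = atan2(p_y, p_x) ≈ -46.36°.

≈ 14°S, 46°W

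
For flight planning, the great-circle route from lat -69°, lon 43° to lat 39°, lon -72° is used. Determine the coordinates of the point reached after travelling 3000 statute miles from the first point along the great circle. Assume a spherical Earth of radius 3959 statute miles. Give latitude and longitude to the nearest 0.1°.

≈ lat -44.9°, lon -31.7°

Write both endpoints as unit vectors p₁, p₂ with components (cos φ cos λ, cos φ sin λ, sin φ).
The central angle between the endpoints is δ = arccos(p₁·p₂) ≈ 2.354 rad (134.8°). The total great-circle distance is δ·R ≈ 2.354 × 3959 ≈ 9318 mi, so the target fraction is f = 3000/9318 ≈ 0.322.
Interpolate at f ≈ 0.322 with slerp weights a = sin((1−f)δ)/sin δ ≈ 1.410, b = sin(fδ)/sin δ ≈ 0.969.
p = a·p₁ + b·p₂ ≈ (0.602, -0.372, -0.706); φ = arcsin(p_z) ≈ -44.93°, λ = atan2(p_y, p_x) ≈ -31.69°.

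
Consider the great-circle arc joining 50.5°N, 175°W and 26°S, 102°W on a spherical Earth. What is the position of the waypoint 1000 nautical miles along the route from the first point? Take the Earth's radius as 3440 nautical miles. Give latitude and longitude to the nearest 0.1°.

Convert each endpoint to a unit vector on the sphere (x = cos φ cos λ, y = cos φ sin λ, z = sin φ).
The central angle between the endpoints is δ = arccos(p₁·p₂) ≈ 1.743 rad (99.9°). The total great-circle distance is δ·R ≈ 1.743 × 3440 ≈ 5995 nmi, so the target fraction is f = 1000/5995 ≈ 0.167.
Interpolate at f ≈ 0.167 with slerp weights a = sin((1−f)δ)/sin δ ≈ 1.008, b = sin(fδ)/sin δ ≈ 0.291.
p = a·p₁ + b·p₂ ≈ (-0.693, -0.312, 0.650); φ = arcsin(p_z) ≈ 40.55°, λ = atan2(p_y, p_x) ≈ -155.79°.

≈ 40.6°N, 155.8°W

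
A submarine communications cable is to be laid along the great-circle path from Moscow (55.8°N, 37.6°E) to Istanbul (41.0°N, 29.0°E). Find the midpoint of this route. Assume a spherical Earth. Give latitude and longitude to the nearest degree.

≈ 48°N, 33°E

The haversine formula gives a central angle δ ≈ 0.276 rad (15.8°) between the endpoints.
Interpolate at f = 1/2 with slerp weights a = sin((1−f)δ)/sin δ ≈ 0.505, b = sin(fδ)/sin δ ≈ 0.505.
p = a·p₁ + b·p₂ ≈ (0.558, 0.358, 0.749); φ = arcsin(p_z) ≈ 48.48°, λ = atan2(p_y, p_x) ≈ 32.67°.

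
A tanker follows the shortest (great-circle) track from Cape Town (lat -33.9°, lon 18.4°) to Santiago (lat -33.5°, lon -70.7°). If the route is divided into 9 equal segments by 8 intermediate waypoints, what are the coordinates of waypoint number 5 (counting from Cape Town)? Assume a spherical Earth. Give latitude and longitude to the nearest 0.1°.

≈ lat -42.9°, lon -31.7°

Write both endpoints as unit vectors p₁, p₂ with components (cos φ cos λ, cos φ sin λ, sin φ).
The central angle between the endpoints is δ = arccos(p₁·p₂) ≈ 1.246 rad (71.4°).
Interpolate at f = 5/9 with slerp weights a = sin((1−f)δ)/sin δ ≈ 0.555, b = sin(fδ)/sin δ ≈ 0.674.
p = a·p₁ + b·p₂ ≈ (0.623, -0.385, -0.681); φ = arcsin(p_z) ≈ -42.95°, λ = atan2(p_y, p_x) ≈ -31.71°.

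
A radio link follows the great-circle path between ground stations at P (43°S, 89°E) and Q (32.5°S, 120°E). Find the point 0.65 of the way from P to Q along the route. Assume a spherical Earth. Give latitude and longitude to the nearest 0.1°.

≈ (37.1°S, 110.2°E)

Write both endpoints as unit vectors p₁, p₂ with components (cos φ cos λ, cos φ sin λ, sin φ).
The central angle between the endpoints is δ = arccos(p₁·p₂) ≈ 0.462 rad (26.5°).
Interpolate at f = 0.65 with slerp weights a = sin((1−f)δ)/sin δ ≈ 0.361, b = sin(fδ)/sin δ ≈ 0.664.
p = a·p₁ + b·p₂ ≈ (-0.275, 0.749, -0.603); φ = arcsin(p_z) ≈ -37.08°, λ = atan2(p_y, p_x) ≈ 110.18°.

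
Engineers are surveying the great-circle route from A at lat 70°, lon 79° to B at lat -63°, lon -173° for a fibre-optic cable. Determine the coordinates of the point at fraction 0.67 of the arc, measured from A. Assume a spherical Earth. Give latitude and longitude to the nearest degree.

From cos δ = sin φ₁ sin φ₂ + cos φ₁ cos φ₂ cos Δλ, the central angle is δ ≈ 2.658 rad (152.3°).
Interpolate at f = 0.67 with slerp weights a = sin((1−f)δ)/sin δ ≈ 1.653, b = sin(fδ)/sin δ ≈ 2.103.
p = a·p₁ + b·p₂ ≈ (-0.840, 0.439, -0.320); φ = arcsin(p_z) ≈ -18.68°, λ = atan2(p_y, p_x) ≈ 152.42°.

≈ lat -19°, lon 152°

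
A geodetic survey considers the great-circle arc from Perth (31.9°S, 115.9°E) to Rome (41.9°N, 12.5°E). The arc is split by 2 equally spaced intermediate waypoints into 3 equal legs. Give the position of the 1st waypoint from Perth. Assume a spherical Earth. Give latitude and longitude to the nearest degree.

≈ 6°S, 83°E

Convert each endpoint to a unit vector on the sphere (x = cos φ cos λ, y = cos φ sin λ, z = sin φ).
The central angle between the endpoints is δ = arccos(p₁·p₂) ≈ 2.094 rad (120.0°).
Interpolate at f = 1/3 with slerp weights a = sin((1−f)δ)/sin δ ≈ 1.137, b = sin(fδ)/sin δ ≈ 0.742.
p = a·p₁ + b·p₂ ≈ (0.117, 0.987, -0.105); φ = arcsin(p_z) ≈ -6.04°, λ = atan2(p_y, p_x) ≈ 83.22°.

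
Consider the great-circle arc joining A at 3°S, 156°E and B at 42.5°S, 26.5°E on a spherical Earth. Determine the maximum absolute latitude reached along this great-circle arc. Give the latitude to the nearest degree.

The great circle lies in the plane with unit normal n̂ = (p₁ × p₂)/|p₁ × p₂|.
Here n̂_z ≈ -0.630; the vertex latitude is φ_max = arccos|n̂_z| ≈ 50.9°.

≈ 51°S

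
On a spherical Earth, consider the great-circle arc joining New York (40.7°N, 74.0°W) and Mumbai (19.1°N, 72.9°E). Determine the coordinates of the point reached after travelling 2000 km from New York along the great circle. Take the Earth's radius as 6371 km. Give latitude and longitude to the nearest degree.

≈ 55°N, 57°W

Write both endpoints as unit vectors p₁, p₂ with components (cos φ cos λ, cos φ sin λ, sin φ).
The central angle between the endpoints is δ = arccos(p₁·p₂) ≈ 1.968 rad (112.8°). The total great-circle distance is δ·R ≈ 1.968 × 6371 ≈ 12538 km, so the target fraction is f = 2000/12538 ≈ 0.160.
Interpolate at f ≈ 0.160 with slerp weights a = sin((1−f)δ)/sin δ ≈ 1.081, b = sin(fδ)/sin δ ≈ 0.335.
p = a·p₁ + b·p₂ ≈ (0.319, -0.485, 0.814); φ = arcsin(p_z) ≈ 54.51°, λ = atan2(p_y, p_x) ≈ -56.68°.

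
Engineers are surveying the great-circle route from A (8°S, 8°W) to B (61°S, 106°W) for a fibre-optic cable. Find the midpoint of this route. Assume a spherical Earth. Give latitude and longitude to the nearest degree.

From cos δ = sin φ₁ sin φ₂ + cos φ₁ cos φ₂ cos Δλ, the central angle is δ ≈ 1.516 rad (86.9°).
Interpolate at f = 1/2 with slerp weights a = sin((1−f)δ)/sin δ ≈ 0.688, b = sin(fδ)/sin δ ≈ 0.688.
p = a·p₁ + b·p₂ ≈ (0.583, -0.416, -0.698); φ = arcsin(p_z) ≈ -44.26°, λ = atan2(p_y, p_x) ≈ -35.49°.

≈ (44°S, 35°W)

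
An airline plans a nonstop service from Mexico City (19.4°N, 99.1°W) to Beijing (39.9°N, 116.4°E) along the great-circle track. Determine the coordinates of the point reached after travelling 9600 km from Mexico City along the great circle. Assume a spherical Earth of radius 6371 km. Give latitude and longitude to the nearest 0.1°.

≈ (57.8°N, 145.3°E)

From cos δ = sin φ₁ sin φ₂ + cos φ₁ cos φ₂ cos Δλ, the central angle is δ ≈ 1.956 rad (112.1°). The total great-circle distance is δ·R ≈ 1.956 × 6371 ≈ 12464 km, so the target fraction is f = 9600/12464 ≈ 0.770.
Interpolate at f ≈ 0.770 with slerp weights a = sin((1−f)δ)/sin δ ≈ 0.469, b = sin(fδ)/sin δ ≈ 1.077.
p = a·p₁ + b·p₂ ≈ (-0.437, 0.303, 0.847); φ = arcsin(p_z) ≈ 57.84°, λ = atan2(p_y, p_x) ≈ 145.25°.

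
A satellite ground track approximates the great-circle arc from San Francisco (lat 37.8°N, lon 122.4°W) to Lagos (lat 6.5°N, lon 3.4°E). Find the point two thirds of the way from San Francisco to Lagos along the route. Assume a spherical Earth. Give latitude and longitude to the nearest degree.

The haversine formula gives a central angle δ ≈ 1.971 rad (112.9°) between the endpoints.
Interpolate at f = 2/3 with slerp weights a = sin((1−f)δ)/sin δ ≈ 0.663, b = sin(fδ)/sin δ ≈ 1.050.
p = a·p₁ + b·p₂ ≈ (0.761, -0.381, 0.525); φ = arcsin(p_z) ≈ 31.70°, λ = atan2(p_y, p_x) ≈ -26.57°.

≈ lat 32°N, lon 27°W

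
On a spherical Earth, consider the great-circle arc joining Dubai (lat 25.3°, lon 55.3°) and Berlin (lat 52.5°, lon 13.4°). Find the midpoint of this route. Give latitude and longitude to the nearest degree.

≈ lat 41°, lon 39°

Convert each endpoint to a unit vector on the sphere (x = cos φ cos λ, y = cos φ sin λ, z = sin φ).
The central angle between the endpoints is δ = arccos(p₁·p₂) ≈ 0.725 rad (41.5°).
Interpolate at f = 1/2 with slerp weights a = sin((1−f)δ)/sin δ ≈ 0.535, b = sin(fδ)/sin δ ≈ 0.535.
p = a·p₁ + b·p₂ ≈ (0.592, 0.473, 0.653); φ = arcsin(p_z) ≈ 40.75°, λ = atan2(p_y, p_x) ≈ 38.62°.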